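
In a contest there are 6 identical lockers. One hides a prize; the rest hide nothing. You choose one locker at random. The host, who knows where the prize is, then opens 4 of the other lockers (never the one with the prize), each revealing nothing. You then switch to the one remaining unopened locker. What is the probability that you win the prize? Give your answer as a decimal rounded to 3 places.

Your original locker holds the prize with probability 1/6, so the other 5 collectively hold it with probability 5/6.
The host can always find 4 empty lockers to open, so the reveals don't change that 5/6; it is now spread over the 1 remaining unopened locker.
P(win by switching) = (5/6) · (1/1) = 5/6 ≈ 0.833.

0.833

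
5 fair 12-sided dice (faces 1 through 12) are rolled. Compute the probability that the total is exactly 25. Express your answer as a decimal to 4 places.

There are 12^5 = 248832 equally likely outcomes.
The number of ordered 5-tuples from {1,…,12} summing to 25 is 8151.
P(sum = 25) = 8151/248832 = 2717/82944 ≈ 0.0328.

0.0328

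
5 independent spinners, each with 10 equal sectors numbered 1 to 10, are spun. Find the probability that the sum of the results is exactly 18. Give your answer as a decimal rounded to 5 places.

There are 10^5 = 100000 equally likely outcomes.
The number of ordered 5-tuples from {1,…,10} summing to 18 is 2205.
P(sum = 18) = 2205/100000 = 441/20000 ≈ 0.02205.

0.02205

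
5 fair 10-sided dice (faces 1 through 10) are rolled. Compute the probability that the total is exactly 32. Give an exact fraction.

There are 10^5 = 100000 equally likely outcomes.
The number of ordered 5-tuples from {1,…,10} summing to 32 is 4840.
P(sum = 32) = 4840/100000 = 121/2500.

121/2500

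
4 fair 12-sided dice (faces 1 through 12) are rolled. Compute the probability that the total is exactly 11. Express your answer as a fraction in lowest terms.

5/864

There are 12^4 = 20736 equally likely outcomes.
The number of ordered 4-tuples from {1,…,12} summing to 11 is 120.
P(sum = 11) = 120/20736 = 5/864.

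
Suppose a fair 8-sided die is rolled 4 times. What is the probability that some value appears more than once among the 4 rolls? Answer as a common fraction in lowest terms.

P(all 4 different) = 8/8 · 7/8 · ··· · 5/8 = 105/256.
P(at least two equal) = 1 − 105/256 = 151/256.

151/256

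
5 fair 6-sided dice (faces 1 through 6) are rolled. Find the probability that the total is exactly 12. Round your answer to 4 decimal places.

0.0392

There are 6^5 = 7776 equally likely outcomes.
The number of ordered 5-tuples from {1,…,6} summing to 12 is 305.
P(sum = 12) = 305/7776 ≈ 0.0392.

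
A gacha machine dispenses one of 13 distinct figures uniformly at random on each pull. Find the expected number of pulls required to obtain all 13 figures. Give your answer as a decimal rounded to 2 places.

41.34

After i distinct types are collected, each trial gives a new one with probability (13−i)/13, so the expected wait for the next new type is 13/(13−i).
E = 13/13 + 13/12 + 13/11 + 13/10 + 13/9 + 13/8 + 13/7 + 13/6 + 13/5 + 13/4 + 13/3 + 13/2 + 13/1 = 1145993/27720 ≈ 41.34.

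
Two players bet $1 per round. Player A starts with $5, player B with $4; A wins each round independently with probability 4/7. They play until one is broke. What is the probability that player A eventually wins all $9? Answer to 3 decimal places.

Let r = q/p = (3/7)/(4/7) = 3/4. The recurrence P(i) = p·P(i+1) + q·P(i−1) with P(0)=0, P(9)=1 gives P(i) = (1 − r^i)/(1 − r^9).
P(5) = (1 − (3/4)^5) / (1 − (3/4)^9) = 199936/242461 ≈ 0.825.

0.825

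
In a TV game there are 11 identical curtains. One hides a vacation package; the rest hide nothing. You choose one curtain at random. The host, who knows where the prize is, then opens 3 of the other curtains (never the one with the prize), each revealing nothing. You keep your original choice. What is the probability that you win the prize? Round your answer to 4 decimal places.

0.0909

The host can always open 3 empty curtains regardless of your choice, so the reveals give no information about your original curtain.
P(win by staying) = 1/11 ≈ 0.0909.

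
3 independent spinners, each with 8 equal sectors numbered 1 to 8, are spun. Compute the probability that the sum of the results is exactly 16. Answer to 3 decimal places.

0.082

There are 8^3 = 512 equally likely outcomes.
The number of ordered 3-tuples from {1,…,8} summing to 16 is 42.
P(sum = 16) = 42/512 = 21/256 ≈ 0.082.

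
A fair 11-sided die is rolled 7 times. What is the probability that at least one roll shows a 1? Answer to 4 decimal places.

P(no roll shows a 1) = (10/11)^7 ≈ 0.5132.
P(at least one) = 1 − 0.5132 = 0.4868.

0.4868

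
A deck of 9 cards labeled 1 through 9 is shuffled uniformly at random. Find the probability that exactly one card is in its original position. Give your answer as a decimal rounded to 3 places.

0.368

Choose which one is fixed: C(9,1) = 9 ways.
The remaining 8 must have no fixed point: D(8) = 14833.
P = 9·14833/362880 = 2119/5760 ≈ 0.368.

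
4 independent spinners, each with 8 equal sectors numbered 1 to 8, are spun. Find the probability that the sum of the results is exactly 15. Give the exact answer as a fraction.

71/1024

There are 8^4 = 4096 equally likely outcomes.
The number of ordered 4-tuples from {1,…,8} summing to 15 is 284.
P(sum = 15) = 284/4096 = 71/1024.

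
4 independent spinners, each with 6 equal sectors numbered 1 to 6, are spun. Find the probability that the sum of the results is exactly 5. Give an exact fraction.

There are 6^4 = 1296 equally likely outcomes.
The number of ordered 4-tuples from {1,…,6} summing to 5 is 4.
P(sum = 5) = 4/1296 = 1/324.

1/324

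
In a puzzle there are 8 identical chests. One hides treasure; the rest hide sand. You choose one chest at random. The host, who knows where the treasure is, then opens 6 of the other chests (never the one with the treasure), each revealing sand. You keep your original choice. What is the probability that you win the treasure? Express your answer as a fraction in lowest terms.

1/8

The host can always open 6 empty chests regardless of your choice, so the reveals give no information about your original chest.
P(win by staying) = 1/8.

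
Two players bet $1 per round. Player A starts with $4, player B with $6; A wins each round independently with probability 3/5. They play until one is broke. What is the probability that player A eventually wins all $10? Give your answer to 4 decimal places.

0.8166

Let r = q/p = (2/5)/(3/5) = 2/3. The recurrence P(i) = p·P(i+1) + q·P(i−1) with P(0)=0, P(10)=1 gives P(i) = (1 − r^i)/(1 − r^10).
P(4) = (1 − (2/3)^4) / (1 − (2/3)^10) = 9477/11605 ≈ 0.8166.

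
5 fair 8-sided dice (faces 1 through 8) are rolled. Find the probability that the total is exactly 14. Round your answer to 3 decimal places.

0.021

There are 8^5 = 32768 equally likely outcomes.
The number of ordered 5-tuples from {1,…,8} summing to 14 is 690.
P(sum = 14) = 690/32768 = 345/16384 ≈ 0.021.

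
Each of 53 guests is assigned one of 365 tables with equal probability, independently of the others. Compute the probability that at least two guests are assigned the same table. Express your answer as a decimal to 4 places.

0.9811

It's easier to compute the probability that all 53 are distinct.
P(all distinct) = 365/365 · 364/365 · ··· · 313/365 ≈ 0.0189.
So the probability of at least one match is 1 − 0.0189 = 0.9811.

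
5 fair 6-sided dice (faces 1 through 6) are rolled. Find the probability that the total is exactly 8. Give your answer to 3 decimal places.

0.005

There are 6^5 = 7776 equally likely outcomes.
The number of ordered 5-tuples from {1,…,6} summing to 8 is 35.
P(sum = 8) = 35/7776 ≈ 0.005.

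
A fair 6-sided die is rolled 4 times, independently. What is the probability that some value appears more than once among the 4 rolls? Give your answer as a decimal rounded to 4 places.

0.7222

P(all 4 different) = 6/6 · 5/6 · ··· · 3/6 ≈ 0.2778.
P(at least two equal) = 1 − 0.2778 = 0.7222.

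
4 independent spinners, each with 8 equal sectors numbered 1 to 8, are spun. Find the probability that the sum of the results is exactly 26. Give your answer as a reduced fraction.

There are 8^4 = 4096 equally likely outcomes.
The number of ordered 4-tuples from {1,…,8} summing to 26 is 84.
P(sum = 26) = 84/4096 = 21/1024.

21/1024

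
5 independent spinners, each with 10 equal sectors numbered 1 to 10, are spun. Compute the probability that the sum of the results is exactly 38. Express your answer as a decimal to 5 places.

0.01745

There are 10^5 = 100000 equally likely outcomes.
The number of ordered 5-tuples from {1,…,10} summing to 38 is 1745.
P(sum = 38) = 1745/100000 = 349/20000 ≈ 0.01745.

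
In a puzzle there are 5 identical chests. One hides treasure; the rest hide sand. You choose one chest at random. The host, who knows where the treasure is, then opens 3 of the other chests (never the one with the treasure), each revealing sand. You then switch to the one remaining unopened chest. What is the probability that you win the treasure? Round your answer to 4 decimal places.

Your original chest holds the treasure with probability 1/5, so the other 4 collectively hold it with probability 4/5.
The host can always find 3 empty chests to open, so the reveals don't change that 4/5; it is now spread over the 1 remaining unopened chest.
P(win by switching) = (4/5) · (1/1) = 4/5 ≈ 0.8000.

0.8000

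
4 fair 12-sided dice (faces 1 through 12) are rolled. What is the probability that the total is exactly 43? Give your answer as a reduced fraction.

7/2592

There are 12^4 = 20736 equally likely outcomes.
The number of ordered 4-tuples from {1,…,12} summing to 43 is 56.
P(sum = 43) = 56/20736 = 7/2592.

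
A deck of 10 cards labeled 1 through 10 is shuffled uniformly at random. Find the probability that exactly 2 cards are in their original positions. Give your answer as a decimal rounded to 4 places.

Choose which 2 of the 10 are fixed: C(10,2) = 45 ways.
The remaining 8 must have no fixed point: D(8) = 14833.
P = 45·14833/3628800 = 2119/11520 ≈ 0.1839.

0.1839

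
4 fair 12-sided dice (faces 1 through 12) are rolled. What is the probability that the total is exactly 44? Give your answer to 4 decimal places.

There are 12^4 = 20736 equally likely outcomes.
The number of ordered 4-tuples from {1,…,12} summing to 44 is 35.
P(sum = 44) = 35/20736 ≈ 0.0017.

0.0017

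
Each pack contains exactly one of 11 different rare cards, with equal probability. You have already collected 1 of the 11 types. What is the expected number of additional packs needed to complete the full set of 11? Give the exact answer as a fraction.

81191/2520

Starting from 1 distinct type, each trial gives a new one with probability (11−i)/11 when i types are held, so the wait for the next new type is 11/(11−i).
E = 11/10 + 11/9 + 11/8 + 11/7 + 11/6 + 11/5 + 11/4 + 11/3 + 11/2 + 11/1 = 81191/2520.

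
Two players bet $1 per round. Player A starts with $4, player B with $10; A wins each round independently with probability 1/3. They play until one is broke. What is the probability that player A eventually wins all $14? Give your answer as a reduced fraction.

5/5461

Let r = q/p = (2/3)/(1/3) = 2. The recurrence P(i) = p·P(i+1) + q·P(i−1) with P(0)=0, P(14)=1 gives P(i) = (1 − r^i)/(1 − r^14).
P(4) = (1 − (2)^4) / (1 − (2)^14) = 5/5461.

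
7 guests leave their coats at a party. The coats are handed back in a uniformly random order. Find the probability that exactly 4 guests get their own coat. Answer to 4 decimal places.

Choose which 4 of the 7 are fixed: C(7,4) = 35 ways.
The remaining 3 must have no fixed point: D(3) = 2.
P = 35·2/5040 = 1/72 ≈ 0.0139.

0.0139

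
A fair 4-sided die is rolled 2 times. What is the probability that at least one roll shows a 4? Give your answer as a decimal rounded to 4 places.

P(no roll shows a 4) = (3/4)^2 ≈ 0.5625.
P(at least one) = 1 − 0.5625 = 0.4375.

0.4375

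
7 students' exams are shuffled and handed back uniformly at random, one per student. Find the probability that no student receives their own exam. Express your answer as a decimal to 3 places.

0.368

This is the derangement probability: permutations of 7 with no fixed point.
D(7) = 7! · (1 − 1/1! + 1/2! − ··· + (−1)^7/7!) = 1854.
P = 1854/5040 = 103/280 ≈ 0.368.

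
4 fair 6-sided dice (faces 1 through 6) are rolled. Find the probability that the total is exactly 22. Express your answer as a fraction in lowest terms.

5/648

There are 6^4 = 1296 equally likely outcomes.
The number of ordered 4-tuples from {1,…,6} summing to 22 is 10.
P(sum = 22) = 10/1296 = 5/648.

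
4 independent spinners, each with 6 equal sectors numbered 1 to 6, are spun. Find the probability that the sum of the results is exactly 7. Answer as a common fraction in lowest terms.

There are 6^4 = 1296 equally likely outcomes.
The number of ordered 4-tuples from {1,…,6} summing to 7 is 20.
P(sum = 7) = 20/1296 = 5/324.

5/324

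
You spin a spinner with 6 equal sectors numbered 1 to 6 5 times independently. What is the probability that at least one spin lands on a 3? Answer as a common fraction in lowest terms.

4651/7776

P(no spin lands on a 3) = (5/6)^5 = 3125/7776.
P(at least one) = 1 − 3125/7776 = 4651/7776.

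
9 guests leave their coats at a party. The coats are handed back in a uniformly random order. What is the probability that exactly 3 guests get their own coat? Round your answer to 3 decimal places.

0.061

Choose which 3 of the 9 are fixed: C(9,3) = 84 ways.
The remaining 6 must have no fixed point: D(6) = 265.
P = 84·265/362880 = 53/864 ≈ 0.061.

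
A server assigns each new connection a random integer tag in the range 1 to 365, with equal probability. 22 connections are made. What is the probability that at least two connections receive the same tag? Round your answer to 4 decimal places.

0.4757

It's easier to compute the probability that all 22 are distinct.
P(all distinct) = 365/365 · 364/365 · ··· · 344/365 ≈ 0.5243.
So the probability of at least one match is 1 − 0.5243 = 0.4757.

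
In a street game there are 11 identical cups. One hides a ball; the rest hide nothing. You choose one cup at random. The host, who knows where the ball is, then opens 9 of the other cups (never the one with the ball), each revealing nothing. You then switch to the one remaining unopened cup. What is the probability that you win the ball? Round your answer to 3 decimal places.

Your original cup holds the ball with probability 1/11, so the other 10 collectively hold it with probability 10/11.
The host can always find 9 empty cups to open, so the reveals don't change that 10/11; it is now spread over the 1 remaining unopened cup.
P(win by switching) = (10/11) · (1/1) = 10/11 ≈ 0.909.

0.909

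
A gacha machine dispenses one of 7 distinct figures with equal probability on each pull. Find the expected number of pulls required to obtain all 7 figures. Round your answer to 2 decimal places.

18.15

After i distinct types are collected, each trial gives a new one with probability (7−i)/7, so the expected wait for the next new type is 7/(7−i).
E = 7/7 + 7/6 + 7/5 + 7/4 + 7/3 + 7/2 + 7/1 = 363/20 ≈ 18.15.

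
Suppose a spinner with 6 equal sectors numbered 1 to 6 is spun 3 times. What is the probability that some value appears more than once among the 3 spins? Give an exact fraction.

P(all 3 different) = 6/6 · 5/6 · ··· · 4/6 = 5/9.
P(at least two equal) = 1 − 5/9 = 4/9.

4/9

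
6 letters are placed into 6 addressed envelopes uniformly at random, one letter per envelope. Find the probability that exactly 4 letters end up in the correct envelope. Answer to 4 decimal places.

0.0208

Choose which 4 of the 6 are fixed: C(6,4) = 15 ways.
The remaining 2 must have no fixed point: D(2) = 1.
P = 15·1/720 = 1/48 ≈ 0.0208.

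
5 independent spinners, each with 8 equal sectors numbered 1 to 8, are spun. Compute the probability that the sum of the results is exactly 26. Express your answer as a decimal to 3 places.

0.061

There are 8^5 = 32768 equally likely outcomes.
The number of ordered 5-tuples from {1,…,8} summing to 26 is 2010.
P(sum = 26) = 2010/32768 = 1005/16384 ≈ 0.061.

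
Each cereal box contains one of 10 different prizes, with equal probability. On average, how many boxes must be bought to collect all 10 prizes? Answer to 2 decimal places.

29.29

After i distinct types are collected, each trial gives a new one with probability (10−i)/10, so the expected wait for the next new type is 10/(10−i).
E = 10/10 + 10/9 + 10/8 + 10/7 + 10/6 + 10/5 + 10/4 + 10/3 + 10/2 + 10/1 = 7381/252 ≈ 29.29.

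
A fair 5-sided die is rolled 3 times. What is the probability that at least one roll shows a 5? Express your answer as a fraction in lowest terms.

P(no roll shows a 5) = (4/5)^3 = 64/125.
P(at least one) = 1 − 64/125 = 61/125.

61/125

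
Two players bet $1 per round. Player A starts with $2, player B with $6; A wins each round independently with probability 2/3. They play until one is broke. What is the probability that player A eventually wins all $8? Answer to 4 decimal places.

0.7529

Let r = q/p = (1/3)/(2/3) = 1/2. The recurrence P(i) = p·P(i+1) + q·P(i−1) with P(0)=0, P(8)=1 gives P(i) = (1 − r^i)/(1 − r^8).
P(2) = (1 − (1/2)^2) / (1 − (1/2)^8) = 64/85 ≈ 0.7529.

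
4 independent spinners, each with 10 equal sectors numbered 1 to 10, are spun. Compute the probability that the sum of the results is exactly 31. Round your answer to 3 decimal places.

There are 10^4 = 10000 equally likely outcomes.
The number of ordered 4-tuples from {1,…,10} summing to 31 is 220.
P(sum = 31) = 220/10000 = 11/500 ≈ 0.022.

0.022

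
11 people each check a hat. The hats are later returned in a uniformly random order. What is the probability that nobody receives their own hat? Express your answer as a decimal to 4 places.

0.3679

This is the derangement probability: permutations of 11 with no fixed point.
D(11) = 11! · (1 − 1/1! + 1/2! − ··· + (−1)^11/11!) = 14684570.
P = 14684570/39916800 = 1468457/3991680 ≈ 0.3679.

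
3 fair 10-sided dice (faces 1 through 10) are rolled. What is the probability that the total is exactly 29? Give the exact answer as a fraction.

3/1000

There are 10^3 = 1000 equally likely outcomes.
The number of ordered 3-tuples from {1,…,10} summing to 29 is 3.
P(sum = 29) = 3/1000.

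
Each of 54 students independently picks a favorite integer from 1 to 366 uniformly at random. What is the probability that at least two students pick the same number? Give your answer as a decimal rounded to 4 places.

0.9837

It's easier to compute the probability that all 54 are distinct.
P(all distinct) = 366/366 · 365/366 · ··· · 313/366 ≈ 0.0163.
So the probability of at least one match is 1 − 0.0163 = 0.9837.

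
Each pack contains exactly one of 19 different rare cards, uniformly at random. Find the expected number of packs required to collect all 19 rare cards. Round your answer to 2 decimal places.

67.41

After i distinct types are collected, each trial gives a new one with probability (19−i)/19, so the expected wait for the next new type is 19/(19−i).
E = 19/19 + 19/18 + 19/17 + 19/16 + 19/15 + 19/14 + 19/13 + 19/12 + 19/11 + 19/10 + 19/9 + 19/8 + 19/7 + 19/6 + 19/5 + 19/4 + 19/3 + 19/2 + 19/1 = 275295799/4084080 ≈ 67.41.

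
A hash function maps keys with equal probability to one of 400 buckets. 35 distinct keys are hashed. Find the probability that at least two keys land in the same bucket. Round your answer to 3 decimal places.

It's easier to compute the probability that all 35 are distinct.
P(all distinct) = 400/400 · 399/400 · ··· · 366/400 ≈ 0.216.
So the probability of at least one match is 1 − 0.216 = 0.784.

0.784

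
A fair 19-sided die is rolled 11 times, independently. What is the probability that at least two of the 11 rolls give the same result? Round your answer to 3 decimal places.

0.974

P(all 11 different) = 19/19 · 18/19 · ··· · 9/19 ≈ 0.026.
P(at least two equal) = 1 − 0.026 = 0.974.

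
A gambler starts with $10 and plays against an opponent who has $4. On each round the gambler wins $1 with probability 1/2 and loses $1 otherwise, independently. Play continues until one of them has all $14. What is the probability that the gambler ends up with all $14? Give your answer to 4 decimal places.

With a fair step, P(i) = ½P(i−1) + ½P(i+1) with P(0)=0, P(14)=1 has the linear solution P(i) = i/14.
P(10) = 10/14 = 5/7 ≈ 0.7143.

0.7143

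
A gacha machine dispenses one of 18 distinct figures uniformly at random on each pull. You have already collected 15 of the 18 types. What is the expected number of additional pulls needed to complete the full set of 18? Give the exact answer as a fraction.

Starting from 15 distinct types, each trial gives a new one with probability (18−i)/18 when i types are held, so the wait for the next new type is 18/(18−i).
E = 18/3 + 18/2 + 18/1 = 33.

33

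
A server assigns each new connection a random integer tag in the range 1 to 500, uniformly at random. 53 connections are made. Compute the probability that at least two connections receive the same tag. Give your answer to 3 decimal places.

It's easier to compute the probability that all 53 are distinct.
P(all distinct) = 500/500 · 499/500 · ··· · 448/500 ≈ 0.057.
So the probability of at least one match is 1 − 0.057 = 0.943.

0.943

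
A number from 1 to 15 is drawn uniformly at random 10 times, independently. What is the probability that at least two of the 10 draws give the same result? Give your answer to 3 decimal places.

0.981

P(all 10 different) = 15/15 · 14/15 · ··· · 6/15 ≈ 0.019.
P(at least two equal) = 1 − 0.019 = 0.981.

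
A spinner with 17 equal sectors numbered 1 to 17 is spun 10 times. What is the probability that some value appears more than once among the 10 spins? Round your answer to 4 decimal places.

0.9650

P(all 10 different) = 17/17 · 16/17 · ··· · 8/17 ≈ 0.0350.
P(at least two equal) = 1 − 0.0350 = 0.9650.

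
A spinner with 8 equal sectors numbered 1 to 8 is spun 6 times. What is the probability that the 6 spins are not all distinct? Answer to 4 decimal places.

P(all 6 different) = 8/8 · 7/8 · ··· · 3/8 ≈ 0.0769.
P(at least two equal) = 1 − 0.0769 = 0.9231.

0.9231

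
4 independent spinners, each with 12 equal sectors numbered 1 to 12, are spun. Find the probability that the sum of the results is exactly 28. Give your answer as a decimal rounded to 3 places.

There are 12^4 = 20736 equally likely outcomes.
The number of ordered 4-tuples from {1,…,12} summing to 28 is 1111.
P(sum = 28) = 1111/20736 ≈ 0.054.

0.054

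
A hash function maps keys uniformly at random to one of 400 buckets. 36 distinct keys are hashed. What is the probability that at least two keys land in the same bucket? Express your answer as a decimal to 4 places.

It's easier to compute the probability that all 36 are distinct.
P(all distinct) = 400/400 · 399/400 · ··· · 365/400 ≈ 0.1972.
So the probability of at least one match is 1 − 0.1972 = 0.8028.

0.8028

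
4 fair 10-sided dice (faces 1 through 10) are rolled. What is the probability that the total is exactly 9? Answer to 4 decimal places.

There are 10^4 = 10000 equally likely outcomes.
The number of ordered 4-tuples from {1,…,10} summing to 9 is 56.
P(sum = 9) = 56/10000 = 7/1250 ≈ 0.0056.

0.0056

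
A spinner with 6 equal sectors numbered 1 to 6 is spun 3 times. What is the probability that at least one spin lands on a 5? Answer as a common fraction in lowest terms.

91/216

P(no spin lands on a 5) = (5/6)^3 = 125/216.
P(at least one) = 1 − 125/216 = 91/216.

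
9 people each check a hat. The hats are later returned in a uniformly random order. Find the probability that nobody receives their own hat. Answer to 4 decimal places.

0.3679

This is the derangement probability: permutations of 9 with no fixed point.
D(9) = 9! · (1 − 1/1! + 1/2! − ··· + (−1)^9/9!) = 133496.
P = 133496/362880 = 16687/45360 ≈ 0.3679.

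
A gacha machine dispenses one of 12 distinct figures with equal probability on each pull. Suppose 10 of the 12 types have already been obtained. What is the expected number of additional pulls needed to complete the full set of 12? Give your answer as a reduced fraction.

Starting from 10 distinct types, each trial gives a new one with probability (12−i)/12 when i types are held, so the wait for the next new type is 12/(12−i).
E = 12/2 + 12/1 = 18.

18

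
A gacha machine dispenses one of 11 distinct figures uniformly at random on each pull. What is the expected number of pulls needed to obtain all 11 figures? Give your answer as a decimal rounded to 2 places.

After i distinct types are collected, each trial gives a new one with probability (11−i)/11, so the expected wait for the next new type is 11/(11−i).
E = 11/11 + 11/10 + 11/9 + 11/8 + 11/7 + 11/6 + 11/5 + 11/4 + 11/3 + 11/2 + 11/1 = 83711/2520 ≈ 33.22.

33.22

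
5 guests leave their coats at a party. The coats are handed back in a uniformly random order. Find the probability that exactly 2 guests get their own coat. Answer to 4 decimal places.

Choose which 2 of the 5 are fixed: C(5,2) = 10 ways.
The remaining 3 must have no fixed point: D(3) = 2.
P = 10·2/120 = 1/6 ≈ 0.1667.

0.1667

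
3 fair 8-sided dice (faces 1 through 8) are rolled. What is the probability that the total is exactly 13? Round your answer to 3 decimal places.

There are 8^3 = 512 equally likely outcomes.
The number of ordered 3-tuples from {1,…,8} summing to 13 is 48.
P(sum = 13) = 48/512 = 3/32 ≈ 0.094.

0.094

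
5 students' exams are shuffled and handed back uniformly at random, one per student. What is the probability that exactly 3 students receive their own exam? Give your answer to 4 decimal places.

0.0833

Choose which 3 of the 5 are fixed: C(5,3) = 10 ways.
The remaining 2 must have no fixed point: D(2) = 1.
P = 10·1/120 = 1/12 ≈ 0.0833.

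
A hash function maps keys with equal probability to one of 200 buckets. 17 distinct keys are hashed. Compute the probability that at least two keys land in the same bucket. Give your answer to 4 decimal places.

It's easier to compute the probability that all 17 are distinct.
P(all distinct) = 200/200 · 199/200 · ··· · 184/200 ≈ 0.4968.
So the probability of at least one match is 1 − 0.4968 = 0.5032.

0.5032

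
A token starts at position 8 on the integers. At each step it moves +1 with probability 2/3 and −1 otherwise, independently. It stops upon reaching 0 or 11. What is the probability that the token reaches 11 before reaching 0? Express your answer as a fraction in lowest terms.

2040/2047

Let r = q/p = (1/3)/(2/3) = 1/2. The recurrence P(i) = p·P(i+1) + q·P(i−1) with P(0)=0, P(11)=1 gives P(i) = (1 − r^i)/(1 − r^11).
P(8) = (1 − (1/2)^8) / (1 − (1/2)^11) = 2040/2047.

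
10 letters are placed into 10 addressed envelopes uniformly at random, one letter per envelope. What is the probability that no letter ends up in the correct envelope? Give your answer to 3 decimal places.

This is the derangement probability: permutations of 10 with no fixed point.
D(10) = 10! · (1 − 1/1! + 1/2! − ··· + (−1)^10/10!) = 1334961.
P = 1334961/3628800 = 16481/44800 ≈ 0.368.

0.368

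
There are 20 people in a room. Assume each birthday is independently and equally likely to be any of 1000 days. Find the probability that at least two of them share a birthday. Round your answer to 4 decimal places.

0.1741

It's easier to compute the probability that all 20 are distinct.
P(all distinct) = 1000/1000 · 999/1000 · ··· · 981/1000 ≈ 0.8259.
So the probability of at least one match is 1 − 0.8259 = 0.1741.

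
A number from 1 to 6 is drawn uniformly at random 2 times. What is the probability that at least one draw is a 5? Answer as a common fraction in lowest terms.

P(no draw is a 5) = (5/6)^2 = 25/36.
P(at least one) = 1 − 25/36 = 11/36.

11/36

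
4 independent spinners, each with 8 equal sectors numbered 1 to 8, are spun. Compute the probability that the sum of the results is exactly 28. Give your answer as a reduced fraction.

There are 8^4 = 4096 equally likely outcomes.
The number of ordered 4-tuples from {1,…,8} summing to 28 is 35.
P(sum = 28) = 35/4096.

35/4096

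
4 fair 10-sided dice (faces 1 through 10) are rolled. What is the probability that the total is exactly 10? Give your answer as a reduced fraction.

There are 10^4 = 10000 equally likely outcomes.
The number of ordered 4-tuples from {1,…,10} summing to 10 is 84.
P(sum = 10) = 84/10000 = 21/2500.

21/2500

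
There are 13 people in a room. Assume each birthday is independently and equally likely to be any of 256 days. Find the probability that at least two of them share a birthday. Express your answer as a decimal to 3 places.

0.266

It's easier to compute the probability that all 13 are distinct.
P(all distinct) = 256/256 · 255/256 · ··· · 244/256 ≈ 0.734.
So the probability of at least one match is 1 − 0.734 = 0.266.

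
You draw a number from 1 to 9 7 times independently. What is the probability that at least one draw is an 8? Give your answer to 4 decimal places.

P(no draw is an 8) = (8/9)^7 ≈ 0.4385.
P(at least one) = 1 − 0.4385 = 0.5615.

0.5615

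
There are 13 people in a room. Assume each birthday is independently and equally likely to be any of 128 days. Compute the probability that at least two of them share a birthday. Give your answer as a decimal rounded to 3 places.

It's easier to compute the probability that all 13 are distinct.
P(all distinct) = 128/128 · 127/128 · ··· · 116/128 ≈ 0.532.
So the probability of at least one match is 1 − 0.532 = 0.468.

0.468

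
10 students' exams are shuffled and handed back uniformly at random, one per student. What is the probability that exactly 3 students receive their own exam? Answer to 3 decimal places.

Choose which 3 of the 10 are fixed: C(10,3) = 120 ways.
The remaining 7 must have no fixed point: D(7) = 1854.
P = 120·1854/3628800 = 103/1680 ≈ 0.061.

0.061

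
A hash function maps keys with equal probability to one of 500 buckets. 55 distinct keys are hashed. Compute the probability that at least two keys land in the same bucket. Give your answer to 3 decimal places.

It's easier to compute the probability that all 55 are distinct.
P(all distinct) = 500/500 · 499/500 · ··· · 446/500 ≈ 0.046.
So the probability of at least one match is 1 − 0.046 = 0.954.

0.954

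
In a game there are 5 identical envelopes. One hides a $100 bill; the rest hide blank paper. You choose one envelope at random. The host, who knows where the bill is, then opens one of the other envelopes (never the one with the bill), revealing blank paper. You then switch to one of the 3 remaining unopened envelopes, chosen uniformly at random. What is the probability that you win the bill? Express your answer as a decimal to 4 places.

Your original envelope holds the bill with probability 1/5, so the other 4 collectively hold it with probability 4/5.
The host can always find an empty envelope to open, so this doesn't change that 4/5; it is now spread over the 3 remaining unopened envelopes.
P(win by switching) = (4/5) · (1/3) = 4/15 ≈ 0.2667.

0.2667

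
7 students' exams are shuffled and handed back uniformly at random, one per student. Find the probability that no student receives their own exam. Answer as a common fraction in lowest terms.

This is the derangement probability: permutations of 7 with no fixed point.
D(7) = 7! · (1 − 1/1! + 1/2! − ··· + (−1)^7/7!) = 1854.
P = 1854/5040 = 103/280.

103/280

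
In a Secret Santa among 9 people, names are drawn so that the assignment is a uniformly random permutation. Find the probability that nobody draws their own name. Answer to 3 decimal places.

0.368

This is the derangement probability: permutations of 9 with no fixed point.
D(9) = 9! · (1 − 1/1! + 1/2! − ··· + (−1)^9/9!) = 133496.
P = 133496/362880 = 16687/45360 ≈ 0.368.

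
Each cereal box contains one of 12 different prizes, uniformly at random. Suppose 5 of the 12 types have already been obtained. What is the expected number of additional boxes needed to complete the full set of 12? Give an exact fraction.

1089/35

Starting from 5 distinct types, each trial gives a new one with probability (12−i)/12 when i types are held, so the wait for the next new type is 12/(12−i).
E = 12/7 + 12/6 + 12/5 + 12/4 + 12/3 + 12/2 + 12/1 = 1089/35.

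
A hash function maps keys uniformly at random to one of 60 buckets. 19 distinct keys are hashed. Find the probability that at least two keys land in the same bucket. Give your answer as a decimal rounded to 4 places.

It's easier to compute the probability that all 19 are distinct.
P(all distinct) = 60/60 · 59/60 · ··· · 42/60 ≈ 0.0408.
So the probability of at least one match is 1 − 0.0408 = 0.9592.

0.9592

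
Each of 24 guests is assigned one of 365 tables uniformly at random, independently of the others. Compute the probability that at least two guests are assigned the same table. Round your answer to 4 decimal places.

0.5383

It's easier to compute the probability that all 24 are distinct.
P(all distinct) = 365/365 · 364/365 · ··· · 342/365 ≈ 0.4617.
So the probability of at least one match is 1 − 0.4617 = 0.5383.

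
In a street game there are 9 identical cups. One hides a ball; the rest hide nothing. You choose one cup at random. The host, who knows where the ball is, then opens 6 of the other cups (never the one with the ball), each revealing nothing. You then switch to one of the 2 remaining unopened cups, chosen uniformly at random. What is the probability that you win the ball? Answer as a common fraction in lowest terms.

Your original cup holds the ball with probability 1/9, so the other 8 collectively hold it with probability 8/9.
The host can always find 6 empty cups to open, so the reveals don't change that 8/9; it is now spread over the 2 remaining unopened cups.
P(win by switching) = (8/9) · (1/2) = 4/9.

4/9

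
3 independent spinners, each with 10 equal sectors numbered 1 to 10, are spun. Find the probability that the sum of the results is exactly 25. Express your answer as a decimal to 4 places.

There are 10^3 = 1000 equally likely outcomes.
The number of ordered 3-tuples from {1,…,10} summing to 25 is 21.
P(sum = 25) = 21/1000 ≈ 0.0210.

0.0210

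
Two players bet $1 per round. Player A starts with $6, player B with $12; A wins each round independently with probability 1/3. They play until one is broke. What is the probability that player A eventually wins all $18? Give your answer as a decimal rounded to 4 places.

Let r = q/p = (2/3)/(1/3) = 2. The recurrence P(i) = p·P(i+1) + q·P(i−1) with P(0)=0, P(18)=1 gives P(i) = (1 − r^i)/(1 − r^18).
P(6) = (1 − (2)^6) / (1 − (2)^18) = 1/4161 ≈ 0.0002.

0.0002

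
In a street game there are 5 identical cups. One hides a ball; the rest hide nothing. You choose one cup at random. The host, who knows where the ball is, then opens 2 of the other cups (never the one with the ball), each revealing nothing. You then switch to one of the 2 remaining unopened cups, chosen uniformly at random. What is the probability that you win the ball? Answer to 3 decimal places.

0.400

Your original cup holds the ball with probability 1/5, so the other 4 collectively hold it with probability 4/5.
The host can always find 2 empty cups to open, so the reveals don't change that 4/5; it is now spread over the 2 remaining unopened cups.
P(win by switching) = (4/5) · (1/2) = 2/5 ≈ 0.400.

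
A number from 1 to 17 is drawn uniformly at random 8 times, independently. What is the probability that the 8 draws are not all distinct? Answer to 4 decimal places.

P(all 8 different) = 17/17 · 16/17 · ··· · 10/17 ≈ 0.1405.
P(at least two equal) = 1 − 0.1405 = 0.8595.

0.8595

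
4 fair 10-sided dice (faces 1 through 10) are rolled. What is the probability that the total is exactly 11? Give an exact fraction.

There are 10^4 = 10000 equally likely outcomes.
The number of ordered 4-tuples from {1,…,10} summing to 11 is 120.
P(sum = 11) = 120/10000 = 3/250.

3/250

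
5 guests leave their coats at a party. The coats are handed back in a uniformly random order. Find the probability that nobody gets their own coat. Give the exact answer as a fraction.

11/30

This is the derangement probability: permutations of 5 with no fixed point.
D(5) = 5! · (1 − 1/1! + 1/2! − ··· + (−1)^5/5!) = 44.
P = 44/120 = 11/30.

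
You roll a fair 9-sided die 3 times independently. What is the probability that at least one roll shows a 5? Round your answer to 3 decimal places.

0.298

P(no roll shows a 5) = (8/9)^3 ≈ 0.702.
P(at least one) = 1 − 0.702 = 0.298.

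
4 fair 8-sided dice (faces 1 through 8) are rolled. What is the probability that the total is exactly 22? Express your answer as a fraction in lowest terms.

123/2048

There are 8^4 = 4096 equally likely outcomes.
The number of ordered 4-tuples from {1,…,8} summing to 22 is 246.
P(sum = 22) = 246/4096 = 123/2048.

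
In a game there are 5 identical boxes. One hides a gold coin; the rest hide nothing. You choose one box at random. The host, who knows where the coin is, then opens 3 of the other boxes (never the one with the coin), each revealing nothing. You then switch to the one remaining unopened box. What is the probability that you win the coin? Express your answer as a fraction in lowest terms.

Your original box holds the coin with probability 1/5, so the other 4 collectively hold it with probability 4/5.
The host can always find 3 empty boxes to open, so the reveals don't change that 4/5; it is now spread over the 1 remaining unopened box.
P(win by switching) = (4/5) · (1/1) = 4/5.

4/5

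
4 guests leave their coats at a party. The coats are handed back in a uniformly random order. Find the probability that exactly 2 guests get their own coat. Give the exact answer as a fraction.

1/4

Choose which 2 of the 4 are fixed: C(4,2) = 6 ways.
The remaining 2 must have no fixed point: D(2) = 1.
P = 6·1/24 = 1/4.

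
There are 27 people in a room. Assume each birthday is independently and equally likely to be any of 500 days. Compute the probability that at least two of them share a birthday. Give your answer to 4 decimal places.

0.5107

It's easier to compute the probability that all 27 are distinct.
P(all distinct) = 500/500 · 499/500 · ··· · 474/500 ≈ 0.4893.
So the probability of at least one match is 1 − 0.4893 = 0.5107.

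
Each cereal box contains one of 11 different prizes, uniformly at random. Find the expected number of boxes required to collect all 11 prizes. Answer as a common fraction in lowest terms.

After i distinct types are collected, each trial gives a new one with probability (11−i)/11, so the expected wait for the next new type is 11/(11−i).
E = 11/11 + 11/10 + 11/9 + 11/8 + 11/7 + 11/6 + 11/5 + 11/4 + 11/3 + 11/2 + 11/1 = 83711/2520.

83711/2520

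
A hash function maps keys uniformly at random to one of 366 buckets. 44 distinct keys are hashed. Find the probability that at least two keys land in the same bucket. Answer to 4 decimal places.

It's easier to compute the probability that all 44 are distinct.
P(all distinct) = 366/366 · 365/366 · ··· · 323/366 ≈ 0.0676.
So the probability of at least one match is 1 − 0.0676 = 0.9324.

0.9324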